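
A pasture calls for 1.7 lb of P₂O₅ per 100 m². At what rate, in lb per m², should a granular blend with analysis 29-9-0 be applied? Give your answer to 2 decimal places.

0.19 lb of product per sq m

Product per 100 m² = 1.7 / 9% = 18.8889 lb.
Convert to per m²: 18.8889 × 0.01 = 0.188889 lb.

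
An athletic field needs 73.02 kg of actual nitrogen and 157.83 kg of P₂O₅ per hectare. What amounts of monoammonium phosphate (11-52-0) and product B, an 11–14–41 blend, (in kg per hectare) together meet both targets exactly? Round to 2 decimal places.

170.78 kg monoammonium phosphate, 493.04 kg product B

Per-hectare balance (a = monoammonium phosphate, b = product B):
N: 0.11·a + 0.11·b = 73.02
P₂O₅: 0.52·a + 0.14·b = 157.83
Eliminate a: (row1) − 0.11/0.52·(row2) → 0.0803846·b = 39.6329, so b = 493.041.
Back-substitute: a = (73.02 − 0.11·493.041) / 0.11 = 170.778.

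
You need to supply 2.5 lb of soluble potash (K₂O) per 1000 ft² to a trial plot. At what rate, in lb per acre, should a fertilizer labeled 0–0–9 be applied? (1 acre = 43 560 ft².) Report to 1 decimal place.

Product per 1000 ft² = 2.5 / 9% = 27.7778 lb.
Convert to per acre: 27.7778 × 43.56 = 1210 lb.

1210.0 lb of product per acre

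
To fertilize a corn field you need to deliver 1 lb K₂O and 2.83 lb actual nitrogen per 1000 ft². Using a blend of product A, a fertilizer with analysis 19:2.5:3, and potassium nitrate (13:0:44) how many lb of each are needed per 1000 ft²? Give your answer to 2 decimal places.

13.99 lb product A, 1.32 lb potassium nitrate

Per-1000 ft² balance (a = product A, b = potassium nitrate):
K₂O: 0.03·a + 0.44·b = 1
N: 0.19·a + 0.13·b = 2.83
Eliminate a: (row1) − 0.03/0.19·(row2) → 0.419474·b = 0.553158, so b = 1.3187.
Back-substitute: a = (1 − 0.44·1.3187) / 0.03 = 13.9925.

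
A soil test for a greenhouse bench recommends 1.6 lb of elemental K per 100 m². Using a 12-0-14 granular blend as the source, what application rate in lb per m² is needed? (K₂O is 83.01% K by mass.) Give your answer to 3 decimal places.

0.138 lb of product per sq m

As K₂O: 1.6 / 0.8301 = 1.92748 lb per 100 m².
Product per 100 m² = 1.92748 / 14% = 13.7677 lb.
Convert to per m²: 13.7677 × 0.01 = 0.137677 lb.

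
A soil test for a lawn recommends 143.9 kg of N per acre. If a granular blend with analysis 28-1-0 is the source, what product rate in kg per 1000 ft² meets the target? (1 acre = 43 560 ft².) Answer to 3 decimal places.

Product per acre = 143.9 / 28% = 513.929 kg.
Convert to per 1000 ft²: 513.929 × 0.0229568 = 11.7982 kg.

11.798 kg of product per thousand sq ft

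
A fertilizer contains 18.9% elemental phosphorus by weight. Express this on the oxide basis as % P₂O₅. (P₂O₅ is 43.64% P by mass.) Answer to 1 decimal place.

43.3% P₂O₅

%P₂O₅ = 18.9 / 0.4364 = 43.3089%.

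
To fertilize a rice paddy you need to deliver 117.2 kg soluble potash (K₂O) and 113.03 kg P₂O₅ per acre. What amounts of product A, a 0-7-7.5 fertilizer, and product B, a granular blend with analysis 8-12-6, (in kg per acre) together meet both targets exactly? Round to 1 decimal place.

1517.1 kg product A, 56.9 kg product B

Let a = kg of product A, b = kg of product B (per acre).
K₂O: 0.075·a + 0.06·b = 117.2
P₂O₅: 0.07·a + 0.12·b = 113.03
Solving simultaneously: a = 1517.13, b = 56.9271.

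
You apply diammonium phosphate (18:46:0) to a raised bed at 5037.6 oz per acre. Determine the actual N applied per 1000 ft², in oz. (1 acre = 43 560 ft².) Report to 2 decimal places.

nitrogen per acre = 5037.6 × 18% = 906.768 oz.
Convert to per 1000 ft²: 906.768 × 0.0229568 = 20.8165 oz.

20.82 oz N per thousand sq ft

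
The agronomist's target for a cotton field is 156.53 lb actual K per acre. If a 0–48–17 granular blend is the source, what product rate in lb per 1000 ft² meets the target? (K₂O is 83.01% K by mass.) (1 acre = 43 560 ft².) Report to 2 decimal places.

As K₂O: 156.53 / 0.8301 = 188.568 lb per acre.
Product per acre = 188.568 / 17% = 1109.22 lb.
Convert to per 1000 ft²: 1109.22 × 0.0229568 = 25.4642 lb.

25.46 lb of product per thousand sq ft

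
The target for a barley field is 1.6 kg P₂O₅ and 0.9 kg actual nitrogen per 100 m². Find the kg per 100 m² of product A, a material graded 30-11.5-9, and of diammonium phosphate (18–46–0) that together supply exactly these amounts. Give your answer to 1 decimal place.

1.1 kg product A, 3.2 kg diammonium phosphate

Per-100 m² balance (a = product A, b = diammonium phosphate):
P₂O₅: 0.115·a + 0.46·b = 1.6
N: 0.3·a + 0.18·b = 0.9
Eliminate b: (row1) − 0.46/0.18·(row2) → -0.651667·a = -0.7, so a = 1.07417.
Then b = (0.9 − 0.3·1.07417) / 0.18 = 3.20972.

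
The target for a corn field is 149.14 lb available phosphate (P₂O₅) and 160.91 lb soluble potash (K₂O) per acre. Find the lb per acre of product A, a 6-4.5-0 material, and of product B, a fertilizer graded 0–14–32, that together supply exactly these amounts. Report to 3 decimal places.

With a, b = lb per acre of product A and product B:
P₂O₅: 0.045·a + 0.14·b = 149.14
K₂O: 0·a + 0.32·b = 160.91
Solving simultaneously: a = 1749.8194, b = 502.8438.

1749.819 lb product A, 502.844 lb product B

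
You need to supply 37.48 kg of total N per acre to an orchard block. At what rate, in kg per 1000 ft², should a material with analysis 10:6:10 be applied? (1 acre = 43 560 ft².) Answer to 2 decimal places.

Product per acre = 37.48 / 10% = 374.8 kg.
Convert to per 1000 ft²: 374.8 × 0.0229568 = 8.60422 kg.

8.60 kg of product per thousand sq ft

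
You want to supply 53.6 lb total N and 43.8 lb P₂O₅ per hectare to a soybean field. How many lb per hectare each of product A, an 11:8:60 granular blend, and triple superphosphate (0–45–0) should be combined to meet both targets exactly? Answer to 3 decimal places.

Per-hectare balance (a = product A, b = triple superphosphate):
N: 0.11·a + 0·b = 53.6
P₂O₅: 0.08·a + 0.45·b = 43.8
From row1: a = (53.6 − 0·b) / 0.11.
Into row2: 0.08·(53.6 − 0·b)/0.11 + 0.45·b = 43.8 → b = 10.7071, a = 487.2727.

487.273 lb product A, 10.707 lb triple superphosphate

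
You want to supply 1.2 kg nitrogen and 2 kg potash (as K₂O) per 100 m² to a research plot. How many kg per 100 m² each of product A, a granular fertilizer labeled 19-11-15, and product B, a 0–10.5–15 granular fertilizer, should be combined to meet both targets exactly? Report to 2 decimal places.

6.32 kg product A, 7.02 kg product B

With a, b = kg per 100 m² of product A and product B:
N: 0.19·a + 0·b = 1.2
K₂O: 0.15·a + 0.15·b = 2
Eliminate a: (row1) − 0.19/0.15·(row2) → -0.19·b = -1.33333, so b = 7.01754.
Back-substitute: a = (1.2 − 0·7.01754) / 0.19 = 6.31579.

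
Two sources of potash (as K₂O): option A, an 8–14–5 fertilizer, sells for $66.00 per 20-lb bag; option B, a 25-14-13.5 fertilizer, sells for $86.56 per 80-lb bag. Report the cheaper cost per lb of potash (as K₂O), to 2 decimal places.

$8.01 per lb K₂O (option B)

option A: K₂O per bag = 20 × 5% = 1 lb; cost = 66.00 / 1 = $66.0000/lb K₂O.
option B: K₂O per bag = 80 × 13.5% = 10.8 lb; cost = 86.56 / 10.8 = $8.0148/lb K₂O.
option B is cheaper.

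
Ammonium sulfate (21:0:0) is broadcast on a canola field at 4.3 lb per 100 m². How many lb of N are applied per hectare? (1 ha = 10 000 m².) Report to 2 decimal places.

90.30 lb N per hectare

nitrogen per 100 m² = 4.3 × 21% = 0.903 lb.
Convert to per hectare: 0.903 × 100 = 90.3 lb.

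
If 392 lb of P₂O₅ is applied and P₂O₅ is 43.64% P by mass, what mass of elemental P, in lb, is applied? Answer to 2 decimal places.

P = 392 × 0.4364 = 171.069 lb.

171.07 lb P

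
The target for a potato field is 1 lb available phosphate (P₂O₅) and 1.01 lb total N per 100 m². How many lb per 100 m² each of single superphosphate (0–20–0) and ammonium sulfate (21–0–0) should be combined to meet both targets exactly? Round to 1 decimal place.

5.0 lb single superphosphate, 4.8 lb ammonium sulfate

With a, b = lb per 100 m² of single superphosphate and ammonium sulfate:
P₂O₅: 0.2·a + 0·b = 1
N: 0·a + 0.21·b = 1.01
Solving simultaneously: a = 5, b = 4.80952.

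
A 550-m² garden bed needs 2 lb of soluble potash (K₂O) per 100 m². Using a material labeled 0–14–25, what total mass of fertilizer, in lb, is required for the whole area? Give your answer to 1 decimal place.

Product per 100 m² = 2 / 25% = 8 lb.
Total product = 8 × 550 / 100 = 44 lb.

44.0 lb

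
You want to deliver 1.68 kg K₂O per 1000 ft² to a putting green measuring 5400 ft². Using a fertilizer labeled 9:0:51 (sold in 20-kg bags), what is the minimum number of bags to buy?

1 bags

Product per 1000 ft² = 1.68 / 51% = 3.29412 kg.
Total product = 3.29412 × 5400 / 1000 = 17.7882 kg.
Bags = ⌈17.7882 / 20⌉ = 1.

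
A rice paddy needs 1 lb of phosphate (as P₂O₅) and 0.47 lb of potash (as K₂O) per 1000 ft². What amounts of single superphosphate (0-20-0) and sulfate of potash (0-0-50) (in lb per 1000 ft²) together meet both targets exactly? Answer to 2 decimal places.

5.00 lb single superphosphate, 0.94 lb sulfate of potash

Let a = lb of single superphosphate, b = lb of sulfate of potash (per 1000 ft²).
P₂O₅: 0.2·a + 0·b = 1
K₂O: 0·a + 0.5·b = 0.47
Solving simultaneously: a = 5, b = 0.94.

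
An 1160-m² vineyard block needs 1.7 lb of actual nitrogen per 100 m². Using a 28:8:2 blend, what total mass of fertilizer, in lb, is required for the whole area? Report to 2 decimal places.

70.43 lb

Product per 100 m² = 1.7 / 28% = 6.07143 lb.
Total product = 6.07143 × 1160 / 100 = 70.4286 lb.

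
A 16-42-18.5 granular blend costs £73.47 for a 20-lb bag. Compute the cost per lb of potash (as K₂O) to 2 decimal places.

£19.86 per lb K₂O

K₂O in bag = 20 × 18.5% = 3.7 lb.
Cost per lb K₂O = £73.47 / 3.7 = £19.8568.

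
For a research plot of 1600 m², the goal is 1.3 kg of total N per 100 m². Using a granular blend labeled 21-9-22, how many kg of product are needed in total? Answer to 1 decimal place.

99.0 kg

Product per 100 m² = 1.3 / 21% = 6.19048 kg.
Total product = 6.19048 × 1600 / 100 = 99.0476 kg.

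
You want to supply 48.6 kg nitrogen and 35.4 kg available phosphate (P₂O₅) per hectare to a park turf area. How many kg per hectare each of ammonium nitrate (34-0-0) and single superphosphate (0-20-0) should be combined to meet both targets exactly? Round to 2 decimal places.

142.94 kg ammonium nitrate, 177.00 kg single superphosphate

With a, b = kg per hectare of ammonium nitrate and single superphosphate:
N: 0.34·a + 0·b = 48.6
P₂O₅: 0·a + 0.2·b = 35.4
Solving simultaneously: a = 142.941, b = 177.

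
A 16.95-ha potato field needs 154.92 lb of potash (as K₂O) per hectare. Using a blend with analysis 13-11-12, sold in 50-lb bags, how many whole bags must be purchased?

Product per hectare = 154.92 / 12% = 1291 lb.
Total product = 1291 × 16.95 = 21882.5 lb.
Bags = ⌈21882.5 / 50⌉ = 438.

438 bags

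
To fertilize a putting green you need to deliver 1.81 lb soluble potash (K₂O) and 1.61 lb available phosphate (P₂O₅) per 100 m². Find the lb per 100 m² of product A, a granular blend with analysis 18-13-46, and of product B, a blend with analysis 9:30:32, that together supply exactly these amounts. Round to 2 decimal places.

0.29 lb product A, 5.24 lb product B

Per-100 m² balance (a = product A, b = product B):
K₂O: 0.46·a + 0.32·b = 1.81
P₂O₅: 0.13·a + 0.3·b = 1.61
Solving simultaneously: a = 0.288382, b = 5.2417.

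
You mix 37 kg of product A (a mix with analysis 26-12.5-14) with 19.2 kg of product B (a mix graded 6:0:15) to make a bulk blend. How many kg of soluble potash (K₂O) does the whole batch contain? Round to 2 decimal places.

K₂O mass = 14%×37 + 15%×19.2 = 8.06 kg.

8.06 kg K₂O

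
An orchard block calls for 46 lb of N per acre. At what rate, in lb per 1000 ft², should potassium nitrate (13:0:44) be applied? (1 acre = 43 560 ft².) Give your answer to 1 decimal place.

8.1 lb of product per thousand sq ft

Product per acre = 46 / 13% = 353.846 lb.
Convert to per 1000 ft²: 353.846 × 0.0229568 = 8.12319 lb.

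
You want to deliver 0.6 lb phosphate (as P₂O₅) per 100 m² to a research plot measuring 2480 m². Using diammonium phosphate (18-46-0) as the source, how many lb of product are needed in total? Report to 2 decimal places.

32.35 lb

Product per 100 m² = 0.6 / 46% = 1.30435 lb.
Total product = 1.30435 × 2480 / 100 = 32.3478 lb.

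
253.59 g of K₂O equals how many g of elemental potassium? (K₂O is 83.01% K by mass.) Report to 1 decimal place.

210.5 g K

K = 253.59 × 0.8301 = 210.505 g.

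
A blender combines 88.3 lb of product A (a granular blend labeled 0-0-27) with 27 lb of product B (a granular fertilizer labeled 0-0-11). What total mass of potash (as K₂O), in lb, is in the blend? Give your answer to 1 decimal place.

K₂O mass = 27%×88.3 + 11%×27 = 26.811 lb.

26.8 lb K₂O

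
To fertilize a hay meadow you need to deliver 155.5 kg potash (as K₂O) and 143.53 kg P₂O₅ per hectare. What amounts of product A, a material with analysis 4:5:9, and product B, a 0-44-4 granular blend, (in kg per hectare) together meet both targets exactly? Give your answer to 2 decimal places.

Let a = kg of product A, b = kg of product B (per hectare).
K₂O: 0.09·a + 0.04·b = 155.5
P₂O₅: 0.05·a + 0.44·b = 143.53
Solving simultaneously: a = 1666.989, b = 136.774.

1666.99 kg product A, 136.77 kg product B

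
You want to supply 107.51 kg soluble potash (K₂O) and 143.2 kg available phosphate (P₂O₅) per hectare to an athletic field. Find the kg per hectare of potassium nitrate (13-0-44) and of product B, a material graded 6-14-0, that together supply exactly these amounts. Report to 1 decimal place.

244.3 kg potassium nitrate, 1022.9 kg product B

With a, b = kg per hectare of potassium nitrate and product B:
K₂O: 0.44·a + 0·b = 107.51
P₂O₅: 0·a + 0.14·b = 143.2
Solving simultaneously: a = 244.341, b = 1022.86.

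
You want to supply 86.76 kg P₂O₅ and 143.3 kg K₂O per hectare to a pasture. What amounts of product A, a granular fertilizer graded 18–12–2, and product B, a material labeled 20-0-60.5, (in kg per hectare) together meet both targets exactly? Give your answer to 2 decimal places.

Let a = kg of product A, b = kg of product B (per hectare).
P₂O₅: 0.12·a + 0·b = 86.76
K₂O: 0.02·a + 0.605·b = 143.3
Eliminate b: (row1) − 0/0.605·(row2) → 0.12·a = 86.76, so a = 723.
Then b = (143.3 − 0.02·723) / 0.605 = 212.959.

723.00 kg product A, 212.96 kg product B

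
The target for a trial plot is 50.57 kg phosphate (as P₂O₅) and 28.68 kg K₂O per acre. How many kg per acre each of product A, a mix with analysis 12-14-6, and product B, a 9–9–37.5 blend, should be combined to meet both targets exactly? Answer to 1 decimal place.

347.8 kg product A, 20.8 kg product B

With a, b = kg per acre of product A and product B:
P₂O₅: 0.14·a + 0.09·b = 50.57
K₂O: 0.06·a + 0.375·b = 28.68
Eliminate a: (row1) − 0.14/0.06·(row2) → -0.785·b = -16.35, so b = 20.828.
Back-substitute: a = (50.57 − 0.09·20.828) / 0.14 = 347.825.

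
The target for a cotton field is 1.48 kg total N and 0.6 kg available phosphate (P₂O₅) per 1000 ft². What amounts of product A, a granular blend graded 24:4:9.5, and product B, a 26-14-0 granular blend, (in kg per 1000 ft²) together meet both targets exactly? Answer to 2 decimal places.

2.21 kg product A, 3.66 kg product B

Per-1000 ft² balance (a = product A, b = product B):
N: 0.24·a + 0.26·b = 1.48
P₂O₅: 0.04·a + 0.14·b = 0.6
From row1: a = (1.48 − 0.26·b) / 0.24.
Into row2: 0.04·(1.48 − 0.26·b)/0.24 + 0.14·b = 0.6 → b = 3.65517, a = 2.2069.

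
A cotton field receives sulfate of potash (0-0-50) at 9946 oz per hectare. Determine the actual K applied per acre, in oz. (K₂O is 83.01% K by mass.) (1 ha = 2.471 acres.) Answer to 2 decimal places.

K₂O per hectare = 9946 × 50% = 4973 oz.
Elemental K = 4973 × 0.8301 = 4128.09 oz per hectare.
Convert to per acre: 4128.09 × 0.404694 = 1670.614 oz.

1670.61 oz K per acre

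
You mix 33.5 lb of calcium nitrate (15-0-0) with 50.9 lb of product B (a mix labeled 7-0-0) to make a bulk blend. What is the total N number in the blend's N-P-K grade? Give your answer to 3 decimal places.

10.175% N

Total mass = 33.5 + 50.9 = 84.4 lb.
N mass = 15%×33.5 + 7%×50.9 = 8.588 lb.
% N = 8.588 / 84.4 = 10.1754%.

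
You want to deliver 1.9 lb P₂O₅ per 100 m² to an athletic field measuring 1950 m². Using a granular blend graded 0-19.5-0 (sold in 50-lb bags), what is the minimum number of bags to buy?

4 bags

Product per 100 m² = 1.9 / 19.5% = 9.74359 lb.
Total product = 9.74359 × 1950 / 100 = 190 lb.
Bags = ⌈190 / 50⌉ = 4.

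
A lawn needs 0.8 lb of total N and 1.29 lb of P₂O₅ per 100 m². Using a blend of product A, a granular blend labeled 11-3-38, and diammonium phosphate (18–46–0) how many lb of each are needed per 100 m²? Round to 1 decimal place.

With a, b = lb per 100 m² of product A and diammonium phosphate:
N: 0.11·a + 0.18·b = 0.8
P₂O₅: 0.03·a + 0.46·b = 1.29
Solving simultaneously: a = 3.00442, b = 2.60841.

3.0 lb product A, 2.6 lb diammonium phosphate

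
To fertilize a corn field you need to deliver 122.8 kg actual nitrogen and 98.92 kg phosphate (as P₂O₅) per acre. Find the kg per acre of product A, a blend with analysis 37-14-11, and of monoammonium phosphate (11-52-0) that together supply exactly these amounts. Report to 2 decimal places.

299.29 kg product A, 109.65 kg monoammonium phosphate

Let a = kg of product A, b = kg of monoammonium phosphate (per acre).
N: 0.37·a + 0.11·b = 122.8
P₂O₅: 0.14·a + 0.52·b = 98.92
From row1: a = (122.8 − 0.11·b) / 0.37.
Into row2: 0.14·(122.8 − 0.11·b)/0.37 + 0.52·b = 98.92 → b = 109.652, a = 299.293.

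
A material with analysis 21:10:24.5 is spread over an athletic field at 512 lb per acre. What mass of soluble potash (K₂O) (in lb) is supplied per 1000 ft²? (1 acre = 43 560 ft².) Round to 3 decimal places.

K₂O per acre = 512 × 24.5% = 125.44 lb.
Convert to per 1000 ft²: 125.44 × 0.0229568 = 2.87971 lb.

2.880 lb K₂O per thousand sq ft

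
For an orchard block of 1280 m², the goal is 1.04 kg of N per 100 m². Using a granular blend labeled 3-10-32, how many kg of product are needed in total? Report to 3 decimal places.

443.733 kg

Product per 100 m² = 1.04 / 3% = 34.6667 kg.
Total product = 34.6667 × 1280 / 100 = 443.7333 kg.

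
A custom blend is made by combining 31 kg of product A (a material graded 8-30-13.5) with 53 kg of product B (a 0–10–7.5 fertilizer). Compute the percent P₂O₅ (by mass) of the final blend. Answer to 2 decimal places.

Total mass = 31 + 53 = 84 kg.
P₂O₅ mass = 30%×31 + 10%×53 = 14.6 kg.
% P₂O₅ = 14.6 / 84 = 17.381%.

17.38% P₂O₅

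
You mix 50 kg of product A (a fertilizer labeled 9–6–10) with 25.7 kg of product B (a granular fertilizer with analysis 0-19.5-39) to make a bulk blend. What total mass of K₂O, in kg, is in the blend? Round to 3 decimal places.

K₂O mass = 10%×50 + 39%×25.7 = 15.023 kg.

15.023 kg K₂O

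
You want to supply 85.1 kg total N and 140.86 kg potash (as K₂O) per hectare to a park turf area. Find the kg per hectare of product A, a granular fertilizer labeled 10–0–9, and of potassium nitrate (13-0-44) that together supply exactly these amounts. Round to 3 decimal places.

With a, b = kg per hectare of product A and potassium nitrate:
N: 0.1·a + 0.13·b = 85.1
K₂O: 0.09·a + 0.44·b = 140.86
Eliminate b: (row1) − 0.13/0.44·(row2) → 0.0734091·a = 43.4823, so a = 592.3282.
Then b = (140.86 − 0.09·592.3282) / 0.44 = 198.9783.

592.328 kg product A, 198.978 kg potassium nitrate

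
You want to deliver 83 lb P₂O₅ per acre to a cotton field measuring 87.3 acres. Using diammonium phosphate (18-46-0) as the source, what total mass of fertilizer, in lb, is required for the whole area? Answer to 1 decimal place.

Product per acre = 83 / 46% = 180.435 lb.
Total product = 180.435 × 87.3 = 15751.96 lb.

15752.0 lb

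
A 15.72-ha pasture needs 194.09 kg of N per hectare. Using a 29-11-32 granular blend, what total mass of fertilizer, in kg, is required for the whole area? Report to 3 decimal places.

10521.017 kg

Product per hectare = 194.09 / 29% = 669.276 kg.
Total product = 669.276 × 15.72 = 10521.0166 kg.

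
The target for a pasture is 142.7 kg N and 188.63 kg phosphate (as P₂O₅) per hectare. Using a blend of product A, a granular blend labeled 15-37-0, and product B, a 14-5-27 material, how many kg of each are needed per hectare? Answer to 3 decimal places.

Let a = kg of product A, b = kg of product B (per hectare).
N: 0.15·a + 0.14·b = 142.7
P₂O₅: 0.37·a + 0.05·b = 188.63
Solving simultaneously: a = 435.0609, b = 553.14898.

435.061 kg product A, 553.149 kg product B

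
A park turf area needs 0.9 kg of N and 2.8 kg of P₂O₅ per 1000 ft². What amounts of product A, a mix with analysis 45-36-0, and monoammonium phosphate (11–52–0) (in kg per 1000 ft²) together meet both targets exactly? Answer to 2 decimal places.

With a, b = kg per 1000 ft² of product A and monoammonium phosphate:
N: 0.45·a + 0.11·b = 0.9
P₂O₅: 0.36·a + 0.52·b = 2.8
From row1: a = (0.9 − 0.11·b) / 0.45.
Into row2: 0.36·(0.9 − 0.11·b)/0.45 + 0.52·b = 2.8 → b = 4.81481, a = 0.823045.

0.82 kg product A, 4.81 kg monoammonium phosphate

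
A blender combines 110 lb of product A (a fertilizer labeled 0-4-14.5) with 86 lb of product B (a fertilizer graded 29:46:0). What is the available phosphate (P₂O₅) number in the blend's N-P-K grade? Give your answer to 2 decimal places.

22.43% P₂O₅

Total mass = 110 + 86 = 196 lb.
P₂O₅ mass = 4%×110 + 46%×86 = 43.96 lb.
% P₂O₅ = 43.96 / 196 = 22.4286%.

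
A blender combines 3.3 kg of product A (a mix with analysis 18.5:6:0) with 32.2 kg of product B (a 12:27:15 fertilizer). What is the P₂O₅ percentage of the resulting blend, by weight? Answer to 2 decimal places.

25.05% P₂O₅

Total mass = 3.3 + 32.2 = 35.5 kg.
P₂O₅ mass = 6%×3.3 + 27%×32.2 = 8.892 kg.
% P₂O₅ = 8.892 / 35.5 = 25.0479%.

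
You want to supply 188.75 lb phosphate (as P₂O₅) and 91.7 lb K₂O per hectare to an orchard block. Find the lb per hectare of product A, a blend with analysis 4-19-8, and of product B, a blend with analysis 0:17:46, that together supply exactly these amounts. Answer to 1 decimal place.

Let a = lb of product A, b = lb of product B (per hectare).
P₂O₅: 0.19·a + 0.17·b = 188.75
K₂O: 0.08·a + 0.46·b = 91.7
Eliminate a: (row1) − 0.19/0.08·(row2) → -0.9225·b = -29.0375, so b = 31.477.
Back-substitute: a = (188.75 − 0.17·31.477) / 0.19 = 965.257.

965.3 lb product A, 31.5 lb product B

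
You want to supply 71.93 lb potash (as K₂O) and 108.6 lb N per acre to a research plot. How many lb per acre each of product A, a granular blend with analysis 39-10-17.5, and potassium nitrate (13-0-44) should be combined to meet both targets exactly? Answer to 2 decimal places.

258.20 lb product A, 60.78 lb potassium nitrate

With a, b = lb per acre of product A and potassium nitrate:
K₂O: 0.175·a + 0.44·b = 71.93
N: 0.39·a + 0.13·b = 108.6
Solving simultaneously: a = 258.2002, b = 60.784.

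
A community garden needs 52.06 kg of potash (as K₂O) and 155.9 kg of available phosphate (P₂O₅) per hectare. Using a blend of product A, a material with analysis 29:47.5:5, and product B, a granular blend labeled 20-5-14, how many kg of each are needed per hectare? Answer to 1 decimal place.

With a, b = kg per hectare of product A and product B:
K₂O: 0.05·a + 0.14·b = 52.06
P₂O₅: 0.475·a + 0.05·b = 155.9
Solving simultaneously: a = 300.359, b = 264.586.

300.4 kg product A, 264.6 kg product B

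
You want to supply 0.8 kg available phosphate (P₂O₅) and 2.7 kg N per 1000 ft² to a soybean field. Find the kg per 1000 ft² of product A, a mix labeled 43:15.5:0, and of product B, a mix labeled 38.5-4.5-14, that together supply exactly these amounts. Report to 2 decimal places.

4.62 kg product A, 1.85 kg product B

Per-1000 ft² balance (a = product A, b = product B):
P₂O₅: 0.155·a + 0.045·b = 0.8
N: 0.43·a + 0.385·b = 2.7
From row1: a = (0.8 − 0.045·b) / 0.155.
Into row2: 0.43·(0.8 − 0.045·b)/0.155 + 0.385·b = 2.7 → b = 1.84749, a = 4.62492.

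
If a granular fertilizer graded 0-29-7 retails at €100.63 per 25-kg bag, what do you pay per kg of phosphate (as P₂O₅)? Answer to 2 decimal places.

€13.88 per kg P₂O₅

P₂O₅ in bag = 25 × 29% = 7.25 kg.
Cost per kg P₂O₅ = €100.63 / 7.25 = €13.8800.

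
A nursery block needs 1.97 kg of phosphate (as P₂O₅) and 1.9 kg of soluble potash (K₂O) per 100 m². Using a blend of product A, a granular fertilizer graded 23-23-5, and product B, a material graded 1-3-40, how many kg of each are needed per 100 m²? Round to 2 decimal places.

8.08 kg product A, 3.74 kg product B

Let a = kg of product A, b = kg of product B (per 100 m²).
P₂O₅: 0.23·a + 0.03·b = 1.97
K₂O: 0.05·a + 0.4·b = 1.9
Solving simultaneously: a = 8.07735, b = 3.74033.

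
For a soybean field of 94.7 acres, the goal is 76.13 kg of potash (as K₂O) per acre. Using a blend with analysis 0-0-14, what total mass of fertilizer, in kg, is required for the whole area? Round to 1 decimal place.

Product per acre = 76.13 / 14% = 543.786 kg.
Total product = 543.786 × 94.7 = 51496.51 kg.

51496.5 kg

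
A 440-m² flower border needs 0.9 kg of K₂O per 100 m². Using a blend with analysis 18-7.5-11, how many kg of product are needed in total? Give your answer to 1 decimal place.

Product per 100 m² = 0.9 / 11% = 8.18182 kg.
Total product = 8.18182 × 440 / 100 = 36 kg.

36.0 kg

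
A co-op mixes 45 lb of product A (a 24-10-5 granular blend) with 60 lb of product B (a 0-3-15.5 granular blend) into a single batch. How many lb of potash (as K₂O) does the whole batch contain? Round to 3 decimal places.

11.550 lb K₂O

K₂O mass = 5%×45 + 15.5%×60 = 11.55 lb.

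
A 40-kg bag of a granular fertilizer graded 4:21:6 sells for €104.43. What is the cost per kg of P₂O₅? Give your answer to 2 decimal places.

P₂O₅ in bag = 40 × 21% = 8.4 kg.
Cost per kg P₂O₅ = €104.43 / 8.4 = €12.4321.

€12.43 per kg P₂O₅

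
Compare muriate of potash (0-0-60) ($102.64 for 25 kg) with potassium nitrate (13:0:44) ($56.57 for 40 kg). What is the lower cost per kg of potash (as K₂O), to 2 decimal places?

$3.21 per kg K₂O (potassium nitrate)

muriate of potash: K₂O per bag = 25 × 60% = 15 kg; cost = 102.64 / 15 = $6.8427/kg K₂O.
potassium nitrate: K₂O per bag = 40 × 44% = 17.6 kg; cost = 56.57 / 17.6 = $3.2142/kg K₂O.
potassium nitrate is cheaper.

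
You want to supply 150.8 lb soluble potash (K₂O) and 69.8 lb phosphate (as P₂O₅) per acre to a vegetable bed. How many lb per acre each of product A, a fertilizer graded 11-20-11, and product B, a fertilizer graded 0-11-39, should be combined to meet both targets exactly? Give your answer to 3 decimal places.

161.366 lb product A, 341.153 lb product B

With a, b = lb per acre of product A and product B:
K₂O: 0.11·a + 0.39·b = 150.8
P₂O₅: 0.2·a + 0.11·b = 69.8
Solving simultaneously: a = 161.3657, b = 341.1533.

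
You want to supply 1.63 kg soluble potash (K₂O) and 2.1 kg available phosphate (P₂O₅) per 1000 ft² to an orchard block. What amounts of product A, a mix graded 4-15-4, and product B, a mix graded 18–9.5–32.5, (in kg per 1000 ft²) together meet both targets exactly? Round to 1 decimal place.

11.7 kg product A, 3.6 kg product B

With a, b = kg per 1000 ft² of product A and product B:
K₂O: 0.04·a + 0.325·b = 1.63
P₂O₅: 0.15·a + 0.095·b = 2.1
From row1: a = (1.63 − 0.325·b) / 0.04.
Into row2: 0.15·(1.63 − 0.325·b)/0.04 + 0.095·b = 2.1 → b = 3.57063, a = 11.7386.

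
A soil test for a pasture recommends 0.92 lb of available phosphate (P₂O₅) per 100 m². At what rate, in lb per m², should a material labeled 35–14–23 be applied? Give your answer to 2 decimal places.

0.07 lb of product per sq m

Product per 100 m² = 0.92 / 14% = 6.57143 lb.
Convert to per m²: 6.57143 × 0.01 = 0.0657143 lb.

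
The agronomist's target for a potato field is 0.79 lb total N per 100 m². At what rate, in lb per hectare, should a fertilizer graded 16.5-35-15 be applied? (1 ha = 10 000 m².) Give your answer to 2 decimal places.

478.79 lb of product per hectare

Product per 100 m² = 0.79 / 16.5% = 4.78788 lb.
Convert to per hectare: 4.78788 × 100 = 478.788 lb.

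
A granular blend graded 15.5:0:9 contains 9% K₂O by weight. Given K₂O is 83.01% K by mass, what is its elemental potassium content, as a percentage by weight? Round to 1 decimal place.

%K = 9 × 0.8301 = 7.4709%.

7.5% K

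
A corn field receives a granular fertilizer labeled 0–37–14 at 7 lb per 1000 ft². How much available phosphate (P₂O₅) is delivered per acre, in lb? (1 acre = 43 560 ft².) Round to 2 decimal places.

P₂O₅ per 1000 ft² = 7 × 37% = 2.59 lb.
Convert to per acre: 2.59 × 43.56 = 112.8204 lb.

112.82 lb P₂O₅ per acre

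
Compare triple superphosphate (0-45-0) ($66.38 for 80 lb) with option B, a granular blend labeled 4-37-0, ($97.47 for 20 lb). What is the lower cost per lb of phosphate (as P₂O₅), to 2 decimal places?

triple superphosphate: P₂O₅ per bag = 80 × 45% = 36 lb; cost = 66.38 / 36 = $1.8439/lb P₂O₅.
option B: P₂O₅ per bag = 20 × 37% = 7.4 lb; cost = 97.47 / 7.4 = $13.1716/lb P₂O₅.
triple superphosphate is cheaper.

$1.84 per lb P₂O₅ (triple superphosphate)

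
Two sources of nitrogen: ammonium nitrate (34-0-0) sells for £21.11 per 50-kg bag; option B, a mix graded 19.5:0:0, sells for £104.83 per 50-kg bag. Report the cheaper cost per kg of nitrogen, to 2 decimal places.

ammonium nitrate: N per bag = 50 × 34% = 17 kg; cost = 21.11 / 17 = £1.2418/kg N.
option B: N per bag = 50 × 19.5% = 9.75 kg; cost = 104.83 / 9.75 = £10.7518/kg N.
ammonium nitrate is cheaper.

£1.24 per kg N (ammonium nitrate)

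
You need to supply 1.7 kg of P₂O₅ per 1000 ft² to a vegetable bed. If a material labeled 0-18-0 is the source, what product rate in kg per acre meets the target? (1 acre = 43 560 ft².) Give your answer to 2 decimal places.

Product per 1000 ft² = 1.7 / 18% = 9.44444 kg.
Convert to per acre: 9.44444 × 43.56 = 411.4 kg.

411.40 kg of product per acre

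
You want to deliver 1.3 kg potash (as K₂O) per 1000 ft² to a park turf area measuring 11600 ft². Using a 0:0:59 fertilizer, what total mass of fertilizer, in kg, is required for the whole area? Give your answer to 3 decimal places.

Product per 1000 ft² = 1.3 / 59% = 2.20339 kg.
Total product = 2.20339 × 11600 / 1000 = 25.5593 kg.

25.559 kg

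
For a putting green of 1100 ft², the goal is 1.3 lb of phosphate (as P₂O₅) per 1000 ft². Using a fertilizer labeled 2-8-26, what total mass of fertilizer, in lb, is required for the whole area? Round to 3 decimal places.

17.875 lb

Product per 1000 ft² = 1.3 / 8% = 16.25 lb.
Total product = 16.25 × 1100 / 1000 = 17.875 lb.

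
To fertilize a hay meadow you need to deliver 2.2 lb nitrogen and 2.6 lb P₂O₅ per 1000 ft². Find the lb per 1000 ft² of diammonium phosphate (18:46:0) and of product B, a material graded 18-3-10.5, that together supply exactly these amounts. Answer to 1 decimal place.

With a, b = lb per 1000 ft² of diammonium phosphate and product B:
N: 0.18·a + 0.18·b = 2.2
P₂O₅: 0.46·a + 0.03·b = 2.6
Solving simultaneously: a = 5.1938, b = 7.02842.

5.2 lb diammonium phosphate, 7.0 lb product B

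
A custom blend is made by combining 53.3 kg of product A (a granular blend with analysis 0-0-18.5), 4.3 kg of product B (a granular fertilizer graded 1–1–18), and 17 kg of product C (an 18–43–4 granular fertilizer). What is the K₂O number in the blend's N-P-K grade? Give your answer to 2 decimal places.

Total mass = 53.3 + 4.3 + 17 = 74.6 kg.
K₂O mass = 18.5%×53.3 + 18%×4.3 + 4%×17 = 11.3145 kg.
% K₂O = 11.3145 / 74.6 = 15.1669%.

15.17% K₂O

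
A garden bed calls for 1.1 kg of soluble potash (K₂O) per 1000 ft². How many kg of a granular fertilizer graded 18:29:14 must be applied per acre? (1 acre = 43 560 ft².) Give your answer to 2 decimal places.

342.26 kg of product per acre

Product per 1000 ft² = 1.1 / 14% = 7.85714 kg.
Convert to per acre: 7.85714 × 43.56 = 342.257 kg.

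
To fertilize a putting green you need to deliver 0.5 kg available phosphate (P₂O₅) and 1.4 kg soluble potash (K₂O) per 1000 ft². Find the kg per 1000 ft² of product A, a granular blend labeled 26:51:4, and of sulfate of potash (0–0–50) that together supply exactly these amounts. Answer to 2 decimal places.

Per-1000 ft² balance (a = product A, b = sulfate of potash):
P₂O₅: 0.51·a + 0·b = 0.5
K₂O: 0.04·a + 0.5·b = 1.4
Eliminate a: (row1) − 0.51/0.04·(row2) → -6.375·b = -17.35, so b = 2.72157.
Back-substitute: a = (0.5 − 0·2.72157) / 0.51 = 0.980392.

0.98 kg product A, 2.72 kg sulfate of potash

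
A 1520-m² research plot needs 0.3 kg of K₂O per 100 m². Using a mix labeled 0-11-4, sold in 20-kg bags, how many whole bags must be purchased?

Product per 100 m² = 0.3 / 4% = 7.5 kg.
Total product = 7.5 × 1520 / 100 = 114 kg.
Bags = ⌈114 / 20⌉ = 6.

6 bags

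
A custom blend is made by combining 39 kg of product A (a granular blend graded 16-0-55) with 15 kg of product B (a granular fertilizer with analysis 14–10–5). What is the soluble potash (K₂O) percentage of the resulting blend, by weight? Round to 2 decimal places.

Total mass = 39 + 15 = 54 kg.
K₂O mass = 55%×39 + 5%×15 = 22.2 kg.
% K₂O = 22.2 / 54 = 41.1111%.

41.11% K₂O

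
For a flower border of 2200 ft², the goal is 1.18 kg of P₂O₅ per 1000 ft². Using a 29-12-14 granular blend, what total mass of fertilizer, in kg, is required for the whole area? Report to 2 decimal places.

Product per 1000 ft² = 1.18 / 12% = 9.83333 kg.
Total product = 9.83333 × 2200 / 1000 = 21.6333 kg.

21.63 kg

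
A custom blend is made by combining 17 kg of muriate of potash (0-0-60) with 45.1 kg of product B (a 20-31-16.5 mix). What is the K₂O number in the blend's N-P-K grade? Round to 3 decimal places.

28.408% K₂O

Total mass = 17 + 45.1 = 62.1 kg.
K₂O mass = 60%×17 + 16.5%×45.1 = 17.6415 kg.
% K₂O = 17.6415 / 62.1 = 28.4082%.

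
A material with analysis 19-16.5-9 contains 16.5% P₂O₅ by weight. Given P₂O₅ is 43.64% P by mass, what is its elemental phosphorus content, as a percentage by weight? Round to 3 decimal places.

%P = 16.5 × 0.4364 = 7.2006%.

7.201% P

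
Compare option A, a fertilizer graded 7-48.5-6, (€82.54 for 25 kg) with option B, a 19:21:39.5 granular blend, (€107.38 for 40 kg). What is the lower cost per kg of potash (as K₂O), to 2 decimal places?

option A: K₂O per bag = 25 × 6% = 1.5 kg; cost = 82.54 / 1.5 = €55.0267/kg K₂O.
option B: K₂O per bag = 40 × 39.5% = 15.8 kg; cost = 107.38 / 15.8 = €6.7962/kg K₂O.
option B is cheaper.

€6.80 per kg K₂O (option B)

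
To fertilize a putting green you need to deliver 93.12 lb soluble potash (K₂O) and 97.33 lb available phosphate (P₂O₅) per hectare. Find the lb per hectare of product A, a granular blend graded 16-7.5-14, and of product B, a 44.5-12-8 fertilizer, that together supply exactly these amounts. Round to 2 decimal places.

313.70 lb product A, 615.02 lb product B

Per-hectare balance (a = product A, b = product B):
K₂O: 0.14·a + 0.08·b = 93.12
P₂O₅: 0.075·a + 0.12·b = 97.33
Eliminate a: (row1) − 0.14/0.075·(row2) → -0.144·b = -88.5627, so b = 615.019.
Back-substitute: a = (93.12 − 0.08·615.019) / 0.14 = 313.704.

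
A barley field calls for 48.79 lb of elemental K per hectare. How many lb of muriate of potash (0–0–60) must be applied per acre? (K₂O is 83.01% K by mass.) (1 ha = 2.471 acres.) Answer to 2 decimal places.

As K₂O: 48.79 / 0.8301 = 58.7761 lb per hectare.
Product per hectare = 58.7761 / 60% = 97.9601 lb.
Convert to per acre: 97.9601 × 0.404694 = 39.6439 lb.

39.64 lb of product per acre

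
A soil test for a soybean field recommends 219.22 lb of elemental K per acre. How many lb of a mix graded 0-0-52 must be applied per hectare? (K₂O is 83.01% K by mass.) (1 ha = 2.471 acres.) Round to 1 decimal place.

As K₂O: 219.22 / 0.8301 = 264.089 lb per acre.
Product per acre = 264.089 / 52% = 507.863 lb.
Convert to per hectare: 507.863 × 2.471 = 1254.93 lb.

1254.9 lb of product per hectare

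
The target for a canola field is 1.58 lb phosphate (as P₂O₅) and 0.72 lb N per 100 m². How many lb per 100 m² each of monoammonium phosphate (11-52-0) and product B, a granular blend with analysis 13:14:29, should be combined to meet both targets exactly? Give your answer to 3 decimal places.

2.004 lb monoammonium phosphate, 3.843 lb product B

With a, b = lb per 100 m² of monoammonium phosphate and product B:
P₂O₅: 0.52·a + 0.14·b = 1.58
N: 0.11·a + 0.13·b = 0.72
Solving simultaneously: a = 2.00383, b = 3.84291.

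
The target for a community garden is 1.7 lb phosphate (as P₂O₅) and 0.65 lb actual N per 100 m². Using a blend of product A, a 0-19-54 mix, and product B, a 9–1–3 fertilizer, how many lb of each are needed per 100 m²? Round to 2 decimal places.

8.57 lb product A, 7.22 lb product B

Let a = lb of product A, b = lb of product B (per 100 m²).
P₂O₅: 0.19·a + 0.01·b = 1.7
N: 0·a + 0.09·b = 0.65
Solving simultaneously: a = 8.56725, b = 7.22222.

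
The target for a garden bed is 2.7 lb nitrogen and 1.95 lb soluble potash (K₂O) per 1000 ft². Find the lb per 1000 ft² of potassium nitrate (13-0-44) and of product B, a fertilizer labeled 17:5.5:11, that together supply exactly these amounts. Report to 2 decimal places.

0.57 lb potassium nitrate, 15.45 lb product B

Per-1000 ft² balance (a = potassium nitrate, b = product B):
N: 0.13·a + 0.17·b = 2.7
K₂O: 0.44·a + 0.11·b = 1.95
From row1: a = (2.7 − 0.17·b) / 0.13.
Into row2: 0.44·(2.7 − 0.17·b)/0.13 + 0.11·b = 1.95 → b = 15.4463, a = 0.570248.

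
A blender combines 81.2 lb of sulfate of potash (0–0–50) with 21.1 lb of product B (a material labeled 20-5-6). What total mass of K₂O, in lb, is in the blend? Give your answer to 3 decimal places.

K₂O mass = 50%×81.2 + 6%×21.1 = 41.866 lb.

41.866 lb K₂O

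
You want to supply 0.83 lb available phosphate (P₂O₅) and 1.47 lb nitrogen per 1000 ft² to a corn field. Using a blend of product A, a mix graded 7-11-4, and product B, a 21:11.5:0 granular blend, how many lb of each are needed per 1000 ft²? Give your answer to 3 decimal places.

Let a = lb of product A, b = lb of product B (per 1000 ft²).
P₂O₅: 0.11·a + 0.115·b = 0.83
N: 0.07·a + 0.21·b = 1.47
Solving simultaneously: a = 0.348837, b = 6.88372.

0.349 lb product A, 6.884 lb product B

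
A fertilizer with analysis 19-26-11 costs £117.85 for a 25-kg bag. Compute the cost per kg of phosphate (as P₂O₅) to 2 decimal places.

£18.13 per kg P₂O₅

P₂O₅ in bag = 25 × 26% = 6.5 kg.
Cost per kg P₂O₅ = £117.85 / 6.5 = £18.1308.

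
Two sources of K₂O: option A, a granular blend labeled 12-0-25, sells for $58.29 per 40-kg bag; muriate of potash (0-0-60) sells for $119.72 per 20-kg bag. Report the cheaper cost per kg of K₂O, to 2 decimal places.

option A: K₂O per bag = 40 × 25% = 10 kg; cost = 58.29 / 10 = $5.8290/kg K₂O.
muriate of potash: K₂O per bag = 20 × 60% = 12 kg; cost = 119.72 / 12 = $9.9767/kg K₂O.
option A is cheaper.

$5.83 per kg K₂O (option A)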